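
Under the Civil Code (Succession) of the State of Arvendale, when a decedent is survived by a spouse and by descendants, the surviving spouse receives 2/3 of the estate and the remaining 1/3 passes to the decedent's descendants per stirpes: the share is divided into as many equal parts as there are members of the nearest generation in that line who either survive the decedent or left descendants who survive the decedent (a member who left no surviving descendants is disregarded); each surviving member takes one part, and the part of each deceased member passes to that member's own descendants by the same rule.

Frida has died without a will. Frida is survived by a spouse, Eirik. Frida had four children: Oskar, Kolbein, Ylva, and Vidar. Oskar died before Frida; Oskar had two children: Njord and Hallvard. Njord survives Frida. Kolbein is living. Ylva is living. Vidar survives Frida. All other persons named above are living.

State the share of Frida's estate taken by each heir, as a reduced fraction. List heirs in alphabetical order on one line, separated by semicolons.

Eirik, as surviving spouse, takes 2/3.
The remaining 1/3 passes to Frida's descendants per stirpes.
The 1/3 is divided into 4 equal shares of 1/12 among Oskar, Kolbein, Ylva, Vidar.
Oskar predeceased; the 1/12 allotted to Oskar's branch passes to Oskar's issue by representation.
The 1/12 is divided into 2 equal shares of 1/24 among Njord, Hallvard.
Njord is living and takes 1/24.
Hallvard is living and takes 1/24.
Kolbein is living and takes 1/12.
Ylva is living and takes 1/12.
Vidar is living and takes 1/12.

Eirik 2/3; Hallvard 1/24; Kolbein 1/12; Njord 1/24; Vidar 1/12; Ylva 1/12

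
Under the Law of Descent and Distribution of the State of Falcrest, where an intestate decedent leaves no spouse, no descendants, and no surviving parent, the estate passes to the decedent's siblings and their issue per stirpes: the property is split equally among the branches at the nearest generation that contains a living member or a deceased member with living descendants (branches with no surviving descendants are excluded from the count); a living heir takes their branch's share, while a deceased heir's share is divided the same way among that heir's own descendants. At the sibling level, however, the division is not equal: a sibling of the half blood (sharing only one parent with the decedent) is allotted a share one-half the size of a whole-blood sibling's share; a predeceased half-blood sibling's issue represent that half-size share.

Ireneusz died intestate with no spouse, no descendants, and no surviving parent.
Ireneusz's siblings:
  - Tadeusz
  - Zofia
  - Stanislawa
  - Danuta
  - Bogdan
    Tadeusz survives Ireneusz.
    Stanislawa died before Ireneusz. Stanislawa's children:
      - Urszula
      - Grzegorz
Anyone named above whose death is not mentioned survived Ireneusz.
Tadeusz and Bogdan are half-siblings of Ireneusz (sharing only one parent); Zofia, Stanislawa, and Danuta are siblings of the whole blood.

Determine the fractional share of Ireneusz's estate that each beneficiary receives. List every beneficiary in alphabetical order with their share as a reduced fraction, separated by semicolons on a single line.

Bogdan 1/8; Danuta 1/4; Grzegorz 1/8; Tadeusz 1/8; Urszula 1/8; Zofia 1/4

No spouse, descendants, or parent survives, so the estate passes to Ireneusz's siblings per stirpes.
Half-blood siblings count for one-half the weight of whole-blood siblings at the initial division.
Dividing 1 in proportion to weights (total weight 4): Tadeusz (weight 1/2) → 1/8; Zofia (weight 1) → 1/4; Stanislawa (weight 1) → 1/4; Danuta (weight 1) → 1/4; Bogdan (weight 1/2) → 1/8.
Tadeusz is living and takes 1/8.
Zofia is living and takes 1/4.
Stanislawa predeceased; the 1/4 allotted to Stanislawa's branch passes to Stanislawa's issue by representation.
The 1/4 is divided into 2 equal shares of 1/8 among Urszula, Grzegorz.
Urszula is living and takes 1/8.
Grzegorz is living and takes 1/8.
Danuta is living and takes 1/4.
Bogdan is living and takes 1/8.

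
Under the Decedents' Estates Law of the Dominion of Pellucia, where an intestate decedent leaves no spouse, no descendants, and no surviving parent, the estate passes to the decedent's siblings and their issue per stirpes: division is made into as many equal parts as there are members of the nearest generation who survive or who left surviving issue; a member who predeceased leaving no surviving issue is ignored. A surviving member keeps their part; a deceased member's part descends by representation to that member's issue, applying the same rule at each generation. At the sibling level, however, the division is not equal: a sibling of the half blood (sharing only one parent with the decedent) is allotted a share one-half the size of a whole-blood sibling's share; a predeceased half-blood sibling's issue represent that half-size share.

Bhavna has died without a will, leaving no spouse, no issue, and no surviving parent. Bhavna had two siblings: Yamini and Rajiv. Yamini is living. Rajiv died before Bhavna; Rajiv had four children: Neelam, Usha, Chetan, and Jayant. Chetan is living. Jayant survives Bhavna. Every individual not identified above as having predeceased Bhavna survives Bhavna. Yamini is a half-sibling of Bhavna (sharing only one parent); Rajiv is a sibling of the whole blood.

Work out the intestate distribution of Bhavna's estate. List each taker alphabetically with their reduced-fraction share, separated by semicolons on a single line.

No spouse, descendants, or parent survives, so the estate passes to Bhavna's siblings per stirpes.
Half-blood siblings count for one-half the weight of whole-blood siblings at the initial division.
Dividing 1 in proportion to weights (total weight 3/2): Yamini (weight 1/2) → 1/3; Rajiv (weight 1) → 2/3.
Yamini is living and takes 1/3.
Rajiv predeceased; the 2/3 allotted to Rajiv's branch passes to Rajiv's issue by representation.
The 2/3 is divided into 4 equal shares of 1/6 among Neelam, Usha, Chetan, Jayant.
Neelam is living and takes 1/6.
Usha is living and takes 1/6.
Chetan is living and takes 1/6.
Jayant is living and takes 1/6.

Chetan 1/6; Jayant 1/6; Neelam 1/6; Usha 1/6; Yamini 1/3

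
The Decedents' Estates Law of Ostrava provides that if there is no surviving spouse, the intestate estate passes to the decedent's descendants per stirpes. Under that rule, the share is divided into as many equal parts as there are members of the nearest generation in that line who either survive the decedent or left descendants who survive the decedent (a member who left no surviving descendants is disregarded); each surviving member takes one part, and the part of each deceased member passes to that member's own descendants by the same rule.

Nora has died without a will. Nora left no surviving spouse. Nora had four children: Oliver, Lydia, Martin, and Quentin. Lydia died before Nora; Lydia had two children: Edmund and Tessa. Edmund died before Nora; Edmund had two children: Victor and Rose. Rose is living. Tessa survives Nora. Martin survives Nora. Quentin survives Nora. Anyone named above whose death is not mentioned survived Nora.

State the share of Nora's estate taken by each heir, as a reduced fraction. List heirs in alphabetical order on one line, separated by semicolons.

There is no surviving spouse, so the entire estate passes to Nora's descendants per stirpes.
The estate is divided into 4 equal shares of 1/4 among Oliver, Lydia, Martin, Quentin.
Oliver is living and takes 1/4.
Lydia predeceased; the 1/4 allotted to Lydia's branch passes to Lydia's issue by representation.
The 1/4 is divided into 2 equal shares of 1/8 among Edmund, Tessa.
Edmund predeceased; the 1/8 allotted to Edmund's branch passes to Edmund's issue by representation.
The 1/8 is divided into 2 equal shares of 1/16 among Victor, Rose.
Victor is living and takes 1/16.
Rose is living and takes 1/16.
Tessa is living and takes 1/8.
Martin is living and takes 1/4.
Quentin is living and takes 1/4.

Martin 1/4; Oliver 1/4; Quentin 1/4; Rose 1/16; Tessa 1/8; Victor 1/16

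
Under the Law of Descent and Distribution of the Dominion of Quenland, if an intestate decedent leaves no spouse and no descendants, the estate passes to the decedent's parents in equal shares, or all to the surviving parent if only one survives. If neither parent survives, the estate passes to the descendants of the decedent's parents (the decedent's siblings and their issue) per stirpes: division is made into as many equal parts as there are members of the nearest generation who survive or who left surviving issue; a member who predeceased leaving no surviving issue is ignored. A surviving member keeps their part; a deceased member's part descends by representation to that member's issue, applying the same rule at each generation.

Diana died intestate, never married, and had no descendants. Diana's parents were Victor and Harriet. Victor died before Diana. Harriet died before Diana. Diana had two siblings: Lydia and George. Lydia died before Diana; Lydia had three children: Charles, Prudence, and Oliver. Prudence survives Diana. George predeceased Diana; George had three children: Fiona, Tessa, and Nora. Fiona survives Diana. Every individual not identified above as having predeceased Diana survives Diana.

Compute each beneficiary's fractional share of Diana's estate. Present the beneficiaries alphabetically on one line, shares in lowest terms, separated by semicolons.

Neither parent survives and there are no descendants, so the estate passes to Diana's siblings and their issue per stirpes.
The estate is divided into 2 equal shares of 1/2 among Lydia, George.
Lydia predeceased; the 1/2 allotted to Lydia's branch passes to Lydia's issue by representation.
The 1/2 is divided into 3 equal shares of 1/6 among Charles, Prudence, Oliver.
Charles is living and takes 1/6.
Prudence is living and takes 1/6.
Oliver is living and takes 1/6.
George predeceased; the 1/2 allotted to George's branch passes to George's issue by representation.
The 1/2 is divided into 3 equal shares of 1/6 among Fiona, Tessa, Nora.
Fiona is living and takes 1/6.
Tessa is living and takes 1/6.
Nora is living and takes 1/6.

Charles 1/6; Fiona 1/6; Nora 1/6; Oliver 1/6; Prudence 1/6; Tessa 1/6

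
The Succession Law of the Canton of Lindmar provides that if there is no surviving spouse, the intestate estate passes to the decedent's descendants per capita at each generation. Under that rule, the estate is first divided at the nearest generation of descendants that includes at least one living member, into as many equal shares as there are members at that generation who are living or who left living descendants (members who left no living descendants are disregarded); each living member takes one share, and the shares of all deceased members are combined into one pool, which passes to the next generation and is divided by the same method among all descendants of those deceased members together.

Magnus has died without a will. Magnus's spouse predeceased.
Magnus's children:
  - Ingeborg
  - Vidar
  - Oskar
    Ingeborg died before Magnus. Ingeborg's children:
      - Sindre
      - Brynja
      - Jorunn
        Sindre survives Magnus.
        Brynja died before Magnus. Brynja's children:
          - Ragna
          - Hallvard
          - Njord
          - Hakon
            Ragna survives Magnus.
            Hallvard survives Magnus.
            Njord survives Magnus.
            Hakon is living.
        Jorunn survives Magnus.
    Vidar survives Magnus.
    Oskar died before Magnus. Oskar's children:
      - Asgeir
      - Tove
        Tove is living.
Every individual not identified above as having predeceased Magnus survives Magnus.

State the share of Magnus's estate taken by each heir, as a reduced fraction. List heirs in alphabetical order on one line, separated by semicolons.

There is no surviving spouse, so the entire estate passes to Magnus's descendants per capita at each generation.
At generation 1 (Ingeborg, Vidar, Oskar) there are 3 shares of (1)/3 = 1/3 each.
Living: Vidar — each takes 1/3.
Deceased: Ingeborg and Oskar. Their combined 2/3 is pooled and carried to generation 2.
At generation 2 (Sindre, Brynja, Jorunn, Asgeir, Tove) there are 5 shares of (2/3)/5 = 2/15 each.
Living: Sindre, Jorunn, Asgeir, and Tove — each takes 2/15.
Deceased: Brynja. That 2/15 share is carried to generation 3.
At generation 3 (Ragna, Hallvard, Njord, Hakon) there are 4 shares of (2/15)/4 = 1/30 each.
Living: Ragna, Hallvard, Njord, and Hakon — each takes 1/30.

Asgeir 2/15; Hakon 1/30; Hallvard 1/30; Jorunn 2/15; Njord 1/30; Ragna 1/30; Sindre 2/15; Tove 2/15; Vidar 1/3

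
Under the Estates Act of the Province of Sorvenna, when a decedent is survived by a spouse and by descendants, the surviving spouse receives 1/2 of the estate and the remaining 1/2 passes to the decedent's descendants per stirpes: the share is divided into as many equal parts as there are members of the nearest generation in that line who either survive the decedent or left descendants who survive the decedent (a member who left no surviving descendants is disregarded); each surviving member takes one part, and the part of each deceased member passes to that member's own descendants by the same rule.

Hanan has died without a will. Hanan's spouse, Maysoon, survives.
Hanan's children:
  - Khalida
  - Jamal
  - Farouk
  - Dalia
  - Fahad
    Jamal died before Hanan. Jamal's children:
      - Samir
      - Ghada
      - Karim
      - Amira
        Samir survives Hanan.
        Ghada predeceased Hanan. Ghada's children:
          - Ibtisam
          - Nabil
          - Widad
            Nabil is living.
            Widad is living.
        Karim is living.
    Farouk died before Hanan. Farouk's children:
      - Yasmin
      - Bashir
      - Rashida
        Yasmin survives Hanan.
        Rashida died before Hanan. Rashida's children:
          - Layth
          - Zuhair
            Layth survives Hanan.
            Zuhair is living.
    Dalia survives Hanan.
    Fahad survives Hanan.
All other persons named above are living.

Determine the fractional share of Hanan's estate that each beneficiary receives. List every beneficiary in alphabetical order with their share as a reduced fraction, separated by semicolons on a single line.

Maysoon, as surviving spouse, takes 1/2.
The remaining 1/2 passes to Hanan's descendants per stirpes.
The 1/2 is divided into 5 equal shares of 1/10 among Khalida, Jamal, Farouk, Dalia, Fahad.
Khalida is living and takes 1/10.
Jamal predeceased; the 1/10 allotted to Jamal's branch passes to Jamal's issue by representation.
The 1/10 is divided into 4 equal shares of 1/40 among Samir, Ghada, Karim, Amira.
Samir is living and takes 1/40.
Ghada predeceased; the 1/40 allotted to Ghada's branch passes to Ghada's issue by representation.
The 1/40 is divided into 3 equal shares of 1/120 among Ibtisam, Nabil, Widad.
Ibtisam is living and takes 1/120.
Nabil is living and takes 1/120.
Widad is living and takes 1/120.
Karim is living and takes 1/40.
Amira is living and takes 1/40.
Farouk predeceased; the 1/10 allotted to Farouk's branch passes to Farouk's issue by representation.
The 1/10 is divided into 3 equal shares of 1/30 among Yasmin, Bashir, Rashida.
Yasmin is living and takes 1/30.
Bashir is living and takes 1/30.
Rashida predeceased; the 1/30 allotted to Rashida's branch passes to Rashida's issue by representation.
The 1/30 is divided into 2 equal shares of 1/60 among Layth, Zuhair.
Layth is living and takes 1/60.
Zuhair is living and takes 1/60.
Dalia is living and takes 1/10.
Fahad is living and takes 1/10.

Amira 1/40; Bashir 1/30; Dalia 1/10; Fahad 1/10; Ibtisam 1/120; Karim 1/40; Khalida 1/10; Layth 1/60; Maysoon 1/2; Nabil 1/120; Samir 1/40; Widad 1/120; Yasmin 1/30; Zuhair 1/60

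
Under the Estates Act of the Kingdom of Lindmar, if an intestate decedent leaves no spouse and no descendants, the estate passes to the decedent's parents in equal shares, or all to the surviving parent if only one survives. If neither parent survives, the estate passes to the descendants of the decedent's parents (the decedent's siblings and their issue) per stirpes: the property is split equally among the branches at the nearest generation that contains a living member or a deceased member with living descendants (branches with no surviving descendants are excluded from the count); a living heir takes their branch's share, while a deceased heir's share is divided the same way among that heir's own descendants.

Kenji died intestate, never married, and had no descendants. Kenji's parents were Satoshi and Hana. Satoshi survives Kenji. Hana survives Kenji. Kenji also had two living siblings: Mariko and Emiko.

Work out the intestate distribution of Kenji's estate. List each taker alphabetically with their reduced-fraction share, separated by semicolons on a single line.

Hana 1/2; Satoshi 1/2

Both parents survive, so Satoshi and Hana each take 1/2. The siblings take nothing because a surviving parent has priority.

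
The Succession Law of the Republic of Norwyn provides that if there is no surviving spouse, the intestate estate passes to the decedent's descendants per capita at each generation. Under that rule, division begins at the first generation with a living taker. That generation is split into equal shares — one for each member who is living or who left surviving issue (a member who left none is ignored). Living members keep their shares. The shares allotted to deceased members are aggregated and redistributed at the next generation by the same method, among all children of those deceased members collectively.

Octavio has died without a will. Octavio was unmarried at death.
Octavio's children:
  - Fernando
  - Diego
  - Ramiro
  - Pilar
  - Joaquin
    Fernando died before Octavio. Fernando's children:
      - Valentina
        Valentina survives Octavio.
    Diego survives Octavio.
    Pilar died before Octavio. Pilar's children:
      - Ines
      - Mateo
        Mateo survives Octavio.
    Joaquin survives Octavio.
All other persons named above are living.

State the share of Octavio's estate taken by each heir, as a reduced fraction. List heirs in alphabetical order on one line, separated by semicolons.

There is no surviving spouse, so the entire estate passes to Octavio's descendants per capita at each generation.
At generation 1 (Fernando, Diego, Ramiro, Pilar, Joaquin) there are 5 shares of (1)/5 = 1/5 each.
Living: Diego, Ramiro, and Joaquin — each takes 1/5.
Deceased: Fernando and Pilar. Their combined 2/5 is pooled and carried to generation 2.
At generation 2 (Valentina, Ines, Mateo) there are 3 shares of (2/5)/3 = 2/15 each.
Living: Valentina, Ines, and Mateo — each takes 2/15.

Diego 1/5; Ines 2/15; Joaquin 1/5; Mateo 2/15; Ramiro 1/5; Valentina 2/15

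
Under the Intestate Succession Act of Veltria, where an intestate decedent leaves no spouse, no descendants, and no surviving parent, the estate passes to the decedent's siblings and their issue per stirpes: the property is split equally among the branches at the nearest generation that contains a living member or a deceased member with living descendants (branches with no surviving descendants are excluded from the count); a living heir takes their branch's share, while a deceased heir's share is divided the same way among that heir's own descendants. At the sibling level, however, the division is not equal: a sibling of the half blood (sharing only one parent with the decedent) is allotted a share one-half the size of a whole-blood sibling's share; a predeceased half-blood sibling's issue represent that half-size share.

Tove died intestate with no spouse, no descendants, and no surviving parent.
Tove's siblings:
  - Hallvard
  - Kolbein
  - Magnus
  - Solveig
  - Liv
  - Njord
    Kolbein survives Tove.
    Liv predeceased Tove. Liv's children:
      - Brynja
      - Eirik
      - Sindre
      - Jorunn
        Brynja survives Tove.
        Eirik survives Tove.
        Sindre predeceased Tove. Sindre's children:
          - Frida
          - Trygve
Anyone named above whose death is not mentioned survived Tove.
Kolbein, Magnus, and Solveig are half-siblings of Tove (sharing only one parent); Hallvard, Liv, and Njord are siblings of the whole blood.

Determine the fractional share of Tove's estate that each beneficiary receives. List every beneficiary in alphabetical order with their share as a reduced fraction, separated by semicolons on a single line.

No spouse, descendants, or parent survives, so the estate passes to Tove's siblings per stirpes.
Half-blood siblings count for one-half the weight of whole-blood siblings at the initial division.
Dividing 1 in proportion to weights (total weight 9/2): Hallvard (weight 1) → 2/9; Kolbein (weight 1/2) → 1/9; Magnus (weight 1/2) → 1/9; Solveig (weight 1/2) → 1/9; Liv (weight 1) → 2/9; Njord (weight 1) → 2/9.
Hallvard is living and takes 2/9.
Kolbein is living and takes 1/9.
Magnus is living and takes 1/9.
Solveig is living and takes 1/9.
Liv predeceased; the 2/9 allotted to Liv's branch passes to Liv's issue by representation.
The 2/9 is divided into 4 equal shares of 1/18 among Brynja, Eirik, Sindre, Jorunn.
Brynja is living and takes 1/18.
Eirik is living and takes 1/18.
Sindre predeceased; the 1/18 allotted to Sindre's branch passes to Sindre's issue by representation.
The 1/18 is divided into 2 equal shares of 1/36 among Frida, Trygve.
Frida is living and takes 1/36.
Trygve is living and takes 1/36.
Jorunn is living and takes 1/18.
Njord is living and takes 2/9.

Brynja 1/18; Eirik 1/18; Frida 1/36; Hallvard 2/9; Jorunn 1/18; Kolbein 1/9; Magnus 1/9; Njord 2/9; Solveig 1/9; Trygve 1/36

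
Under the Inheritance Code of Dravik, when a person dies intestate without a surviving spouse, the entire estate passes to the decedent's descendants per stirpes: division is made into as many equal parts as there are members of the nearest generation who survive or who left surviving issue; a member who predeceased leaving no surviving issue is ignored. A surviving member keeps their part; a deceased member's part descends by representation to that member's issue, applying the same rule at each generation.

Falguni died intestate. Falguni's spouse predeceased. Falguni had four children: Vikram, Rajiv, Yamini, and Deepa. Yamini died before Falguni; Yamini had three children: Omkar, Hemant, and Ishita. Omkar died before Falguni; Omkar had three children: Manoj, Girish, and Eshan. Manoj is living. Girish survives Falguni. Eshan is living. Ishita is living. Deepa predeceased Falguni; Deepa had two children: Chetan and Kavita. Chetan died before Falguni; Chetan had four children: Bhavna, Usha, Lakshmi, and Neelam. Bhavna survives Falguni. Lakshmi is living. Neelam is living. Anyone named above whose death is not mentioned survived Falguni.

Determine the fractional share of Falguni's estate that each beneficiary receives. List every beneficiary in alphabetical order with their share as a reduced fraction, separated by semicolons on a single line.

Bhavna 1/32; Eshan 1/36; Girish 1/36; Hemant 1/12; Ishita 1/12; Kavita 1/8; Lakshmi 1/32; Manoj 1/36; Neelam 1/32; Rajiv 1/4; Usha 1/32; Vikram 1/4

There is no surviving spouse, so the entire estate passes to Falguni's descendants per stirpes.
The estate is divided into 4 equal shares of 1/4 among Vikram, Rajiv, Yamini, Deepa.
Vikram is living and takes 1/4.
Rajiv is living and takes 1/4.
Yamini predeceased; the 1/4 allotted to Yamini's branch passes to Yamini's issue by representation.
The 1/4 is divided into 3 equal shares of 1/12 among Omkar, Hemant, Ishita.
Omkar predeceased; the 1/12 allotted to Omkar's branch passes to Omkar's issue by representation.
The 1/12 is divided into 3 equal shares of 1/36 among Manoj, Girish, Eshan.
Manoj is living and takes 1/36.
Girish is living and takes 1/36.
Eshan is living and takes 1/36.
Hemant is living and takes 1/12.
Ishita is living and takes 1/12.
Deepa predeceased; the 1/4 allotted to Deepa's branch passes to Deepa's issue by representation.
The 1/4 is divided into 2 equal shares of 1/8 among Chetan, Kavita.
Chetan predeceased; the 1/8 allotted to Chetan's branch passes to Chetan's issue by representation.
The 1/8 is divided into 4 equal shares of 1/32 among Bhavna, Usha, Lakshmi, Neelam.
Bhavna is living and takes 1/32.
Usha is living and takes 1/32.
Lakshmi is living and takes 1/32.
Neelam is living and takes 1/32.
Kavita is living and takes 1/8.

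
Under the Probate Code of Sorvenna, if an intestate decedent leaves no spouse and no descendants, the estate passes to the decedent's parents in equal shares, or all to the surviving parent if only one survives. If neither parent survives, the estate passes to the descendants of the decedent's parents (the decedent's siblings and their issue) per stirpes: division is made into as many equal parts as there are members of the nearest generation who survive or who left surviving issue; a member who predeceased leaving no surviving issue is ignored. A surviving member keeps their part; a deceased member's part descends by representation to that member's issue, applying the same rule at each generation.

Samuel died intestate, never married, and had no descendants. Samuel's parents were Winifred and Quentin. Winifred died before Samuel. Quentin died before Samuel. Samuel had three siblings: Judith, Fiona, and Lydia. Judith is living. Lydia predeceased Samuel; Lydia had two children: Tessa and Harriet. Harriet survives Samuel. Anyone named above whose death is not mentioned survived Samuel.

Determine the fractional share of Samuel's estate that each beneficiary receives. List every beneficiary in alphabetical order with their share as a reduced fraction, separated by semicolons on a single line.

Fiona 1/3; Harriet 1/6; Judith 1/3; Tessa 1/6

Neither parent survives and there are no descendants, so the estate passes to Samuel's siblings and their issue per stirpes.
The estate is divided into 3 equal shares of 1/3 among Judith, Fiona, Lydia.
Judith is living and takes 1/3.
Fiona is living and takes 1/3.
Lydia predeceased; the 1/3 allotted to Lydia's branch passes to Lydia's issue by representation.
The 1/3 is divided into 2 equal shares of 1/6 among Tessa, Harriet.
Tessa is living and takes 1/6.
Harriet is living and takes 1/6.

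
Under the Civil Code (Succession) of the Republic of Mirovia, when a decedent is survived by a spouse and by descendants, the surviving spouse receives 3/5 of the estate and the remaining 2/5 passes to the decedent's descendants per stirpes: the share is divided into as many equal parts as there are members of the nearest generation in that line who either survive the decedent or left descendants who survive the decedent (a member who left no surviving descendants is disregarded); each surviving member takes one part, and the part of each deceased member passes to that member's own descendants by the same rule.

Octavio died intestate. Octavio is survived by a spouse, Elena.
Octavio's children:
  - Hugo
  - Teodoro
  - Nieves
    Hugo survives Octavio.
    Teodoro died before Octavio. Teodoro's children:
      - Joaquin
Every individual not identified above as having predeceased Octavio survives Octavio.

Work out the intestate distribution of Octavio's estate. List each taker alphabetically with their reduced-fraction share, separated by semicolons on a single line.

Elena 3/5; Hugo 2/15; Joaquin 2/15; Nieves 2/15

Elena, as surviving spouse, takes 3/5.
The remaining 2/5 passes to Octavio's descendants per stirpes.
The 2/5 is divided into 3 equal shares of 2/15 among Hugo, Teodoro, Nieves.
Hugo is living and takes 2/15.
Teodoro predeceased; the 2/15 allotted to Teodoro's branch passes to Teodoro's issue by representation.
Joaquin is the sole taker at this level and receives the full 2/15.
Nieves is living and takes 2/15.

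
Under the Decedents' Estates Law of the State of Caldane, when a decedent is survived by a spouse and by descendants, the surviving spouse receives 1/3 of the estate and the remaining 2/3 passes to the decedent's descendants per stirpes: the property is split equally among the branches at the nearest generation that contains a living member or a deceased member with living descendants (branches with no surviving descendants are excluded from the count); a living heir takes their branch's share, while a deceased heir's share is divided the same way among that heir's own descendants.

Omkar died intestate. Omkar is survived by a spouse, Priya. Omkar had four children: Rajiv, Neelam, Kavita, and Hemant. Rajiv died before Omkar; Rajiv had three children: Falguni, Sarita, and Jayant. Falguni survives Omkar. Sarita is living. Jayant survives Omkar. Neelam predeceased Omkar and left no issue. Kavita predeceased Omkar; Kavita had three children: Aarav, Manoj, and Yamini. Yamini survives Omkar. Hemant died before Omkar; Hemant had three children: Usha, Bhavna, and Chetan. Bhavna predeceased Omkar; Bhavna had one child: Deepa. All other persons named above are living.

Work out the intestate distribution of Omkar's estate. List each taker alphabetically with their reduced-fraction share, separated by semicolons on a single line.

Aarav 2/27; Chetan 2/27; Deepa 2/27; Falguni 2/27; Jayant 2/27; Manoj 2/27; Priya 1/3; Sarita 2/27; Usha 2/27; Yamini 2/27

Priya, as surviving spouse, takes 1/3.
The remaining 2/3 passes to Omkar's descendants per stirpes.
Neelam left no surviving issue, so that branch lapses and is disregarded.
The 2/3 is divided into 3 equal shares of 2/9 among Rajiv, Kavita, Hemant.
Rajiv predeceased; the 2/9 allotted to Rajiv's branch passes to Rajiv's issue by representation.
The 2/9 is divided into 3 equal shares of 2/27 among Falguni, Sarita, Jayant.
Falguni is living and takes 2/27.
Sarita is living and takes 2/27.
Jayant is living and takes 2/27.
Kavita predeceased; the 2/9 allotted to Kavita's branch passes to Kavita's issue by representation.
The 2/9 is divided into 3 equal shares of 2/27 among Aarav, Manoj, Yamini.
Aarav is living and takes 2/27.
Manoj is living and takes 2/27.
Yamini is living and takes 2/27.
Hemant predeceased; the 2/9 allotted to Hemant's branch passes to Hemant's issue by representation.
The 2/9 is divided into 3 equal shares of 2/27 among Usha, Bhavna, Chetan.
Usha is living and takes 2/27.
Bhavna predeceased; the 2/27 allotted to Bhavna's branch passes to Bhavna's issue by representation.
Deepa is the sole taker at this level and receives the full 2/27.
Chetan is living and takes 2/27.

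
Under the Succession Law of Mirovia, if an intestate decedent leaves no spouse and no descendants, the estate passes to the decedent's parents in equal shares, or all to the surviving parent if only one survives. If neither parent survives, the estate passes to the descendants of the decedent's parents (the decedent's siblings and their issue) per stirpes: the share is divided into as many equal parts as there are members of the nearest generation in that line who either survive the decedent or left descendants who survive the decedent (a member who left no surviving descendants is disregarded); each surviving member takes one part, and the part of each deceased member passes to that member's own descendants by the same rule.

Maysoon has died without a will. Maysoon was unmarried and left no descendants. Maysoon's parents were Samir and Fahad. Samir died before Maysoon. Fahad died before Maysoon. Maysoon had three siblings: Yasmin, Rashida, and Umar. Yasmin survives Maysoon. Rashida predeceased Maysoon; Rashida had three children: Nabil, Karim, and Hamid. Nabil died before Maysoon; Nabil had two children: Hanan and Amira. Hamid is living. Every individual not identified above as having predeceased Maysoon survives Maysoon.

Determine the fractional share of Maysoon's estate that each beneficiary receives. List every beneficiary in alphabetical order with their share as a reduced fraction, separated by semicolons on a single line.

Amira 1/18; Hamid 1/9; Hanan 1/18; Karim 1/9; Umar 1/3; Yasmin 1/3

Neither parent survives and there are no descendants, so the estate passes to Maysoon's siblings and their issue per stirpes.
The estate is divided into 3 equal shares of 1/3 among Yasmin, Rashida, Umar.
Yasmin is living and takes 1/3.
Rashida predeceased; the 1/3 allotted to Rashida's branch passes to Rashida's issue by representation.
The 1/3 is divided into 3 equal shares of 1/9 among Nabil, Karim, Hamid.
Nabil predeceased; the 1/9 allotted to Nabil's branch passes to Nabil's issue by representation.
The 1/9 is divided into 2 equal shares of 1/18 among Hanan, Amira.
Hanan is living and takes 1/18.
Amira is living and takes 1/18.
Karim is living and takes 1/9.
Hamid is living and takes 1/9.
Umar is living and takes 1/3.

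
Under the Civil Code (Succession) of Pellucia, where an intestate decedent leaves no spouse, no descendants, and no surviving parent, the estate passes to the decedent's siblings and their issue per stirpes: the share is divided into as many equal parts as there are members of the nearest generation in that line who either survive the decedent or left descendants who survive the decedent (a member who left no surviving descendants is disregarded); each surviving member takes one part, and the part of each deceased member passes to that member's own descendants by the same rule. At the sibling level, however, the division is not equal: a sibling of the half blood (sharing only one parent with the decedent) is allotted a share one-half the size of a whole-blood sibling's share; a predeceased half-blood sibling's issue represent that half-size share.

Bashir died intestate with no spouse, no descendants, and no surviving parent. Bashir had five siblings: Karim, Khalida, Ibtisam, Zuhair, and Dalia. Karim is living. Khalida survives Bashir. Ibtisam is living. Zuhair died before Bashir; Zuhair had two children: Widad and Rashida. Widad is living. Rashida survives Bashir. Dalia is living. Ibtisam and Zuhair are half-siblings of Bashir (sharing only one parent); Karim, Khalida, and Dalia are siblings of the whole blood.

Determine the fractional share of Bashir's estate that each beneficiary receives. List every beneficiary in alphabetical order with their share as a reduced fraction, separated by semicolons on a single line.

No spouse, descendants, or parent survives, so the estate passes to Bashir's siblings per stirpes.
Half-blood siblings count for one-half the weight of whole-blood siblings at the initial division.
Dividing 1 in proportion to weights (total weight 4): Karim (weight 1) → 1/4; Khalida (weight 1) → 1/4; Ibtisam (weight 1/2) → 1/8; Zuhair (weight 1/2) → 1/8; Dalia (weight 1) → 1/4.
Karim is living and takes 1/4.
Khalida is living and takes 1/4.
Ibtisam is living and takes 1/8.
Zuhair predeceased; the 1/8 allotted to Zuhair's branch passes to Zuhair's issue by representation.
The 1/8 is divided into 2 equal shares of 1/16 among Widad, Rashida.
Widad is living and takes 1/16.
Rashida is living and takes 1/16.
Dalia is living and takes 1/4.

Dalia 1/4; Ibtisam 1/8; Karim 1/4; Khalida 1/4; Rashida 1/16; Widad 1/16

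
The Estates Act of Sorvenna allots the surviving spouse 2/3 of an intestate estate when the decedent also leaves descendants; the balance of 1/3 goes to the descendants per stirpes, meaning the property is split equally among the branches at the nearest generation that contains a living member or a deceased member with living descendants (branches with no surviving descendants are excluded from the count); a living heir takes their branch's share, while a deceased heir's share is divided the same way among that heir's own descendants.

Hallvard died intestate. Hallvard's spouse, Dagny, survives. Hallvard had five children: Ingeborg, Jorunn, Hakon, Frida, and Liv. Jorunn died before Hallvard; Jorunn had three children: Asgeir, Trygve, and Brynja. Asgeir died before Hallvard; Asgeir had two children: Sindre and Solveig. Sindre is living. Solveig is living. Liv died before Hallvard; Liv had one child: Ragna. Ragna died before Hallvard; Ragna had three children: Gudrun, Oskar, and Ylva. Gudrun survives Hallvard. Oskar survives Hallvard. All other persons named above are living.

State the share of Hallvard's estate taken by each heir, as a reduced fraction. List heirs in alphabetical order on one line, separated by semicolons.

Brynja 1/45; Dagny 2/3; Frida 1/15; Gudrun 1/45; Hakon 1/15; Ingeborg 1/15; Oskar 1/45; Sindre 1/90; Solveig 1/90; Trygve 1/45; Ylva 1/45

Dagny, as surviving spouse, takes 2/3.
The remaining 1/3 passes to Hallvard's descendants per stirpes.
The 1/3 is divided into 5 equal shares of 1/15 among Ingeborg, Jorunn, Hakon, Frida, Liv.
Ingeborg is living and takes 1/15.
Jorunn predeceased; the 1/15 allotted to Jorunn's branch passes to Jorunn's issue by representation.
The 1/15 is divided into 3 equal shares of 1/45 among Asgeir, Trygve, Brynja.
Asgeir predeceased; the 1/45 allotted to Asgeir's branch passes to Asgeir's issue by representation.
The 1/45 is divided into 2 equal shares of 1/90 among Sindre, Solveig.
Sindre is living and takes 1/90.
Solveig is living and takes 1/90.
Trygve is living and takes 1/45.
Brynja is living and takes 1/45.
Hakon is living and takes 1/15.
Frida is living and takes 1/15.
Liv predeceased; the 1/15 allotted to Liv's branch passes to Liv's issue by representation.
Ragna's line is the sole branch at this level, so the full 1/15 passes to Ragna's issue by representation.
The 1/15 is divided into 3 equal shares of 1/45 among Gudrun, Oskar, Ylva.
Gudrun is living and takes 1/45.
Oskar is living and takes 1/45.
Ylva is living and takes 1/45.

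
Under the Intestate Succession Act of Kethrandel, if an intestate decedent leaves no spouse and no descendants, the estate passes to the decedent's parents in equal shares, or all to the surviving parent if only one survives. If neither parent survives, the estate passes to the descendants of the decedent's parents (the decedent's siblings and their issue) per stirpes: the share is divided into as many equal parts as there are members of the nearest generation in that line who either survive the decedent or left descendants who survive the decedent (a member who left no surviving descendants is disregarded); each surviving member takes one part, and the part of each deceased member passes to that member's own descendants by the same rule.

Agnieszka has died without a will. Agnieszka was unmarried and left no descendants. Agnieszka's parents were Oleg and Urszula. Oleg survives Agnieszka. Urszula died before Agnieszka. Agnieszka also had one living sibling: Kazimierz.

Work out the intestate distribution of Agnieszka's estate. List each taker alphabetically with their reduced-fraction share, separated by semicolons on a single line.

Only one parent, Oleg, survives, so Oleg takes the entire estate. The siblings take nothing because a surviving parent has priority.

Oleg 1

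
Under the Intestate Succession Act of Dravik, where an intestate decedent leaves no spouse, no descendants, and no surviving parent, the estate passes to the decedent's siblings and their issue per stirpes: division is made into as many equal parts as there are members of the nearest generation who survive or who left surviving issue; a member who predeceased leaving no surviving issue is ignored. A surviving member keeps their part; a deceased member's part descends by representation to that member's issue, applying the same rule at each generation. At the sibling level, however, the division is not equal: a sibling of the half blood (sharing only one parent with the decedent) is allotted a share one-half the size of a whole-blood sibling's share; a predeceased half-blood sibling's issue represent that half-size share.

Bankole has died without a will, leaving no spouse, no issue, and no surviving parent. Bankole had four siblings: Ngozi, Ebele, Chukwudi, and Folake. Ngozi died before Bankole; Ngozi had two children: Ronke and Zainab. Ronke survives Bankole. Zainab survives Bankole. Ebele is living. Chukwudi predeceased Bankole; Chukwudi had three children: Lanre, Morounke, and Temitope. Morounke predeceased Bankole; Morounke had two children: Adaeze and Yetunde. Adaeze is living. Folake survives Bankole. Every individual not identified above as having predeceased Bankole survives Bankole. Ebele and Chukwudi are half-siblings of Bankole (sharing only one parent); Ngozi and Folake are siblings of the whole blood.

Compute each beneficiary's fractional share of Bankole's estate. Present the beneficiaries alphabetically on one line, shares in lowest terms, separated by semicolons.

Adaeze 1/36; Ebele 1/6; Folake 1/3; Lanre 1/18; Ronke 1/6; Temitope 1/18; Yetunde 1/36; Zainab 1/6

No spouse, descendants, or parent survives, so the estate passes to Bankole's siblings per stirpes.
Half-blood siblings count for one-half the weight of whole-blood siblings at the initial division.
Dividing 1 in proportion to weights (total weight 3): Ngozi (weight 1) → 1/3; Ebele (weight 1/2) → 1/6; Chukwudi (weight 1/2) → 1/6; Folake (weight 1) → 1/3.
Ngozi predeceased; the 1/3 allotted to Ngozi's branch passes to Ngozi's issue by representation.
The 1/3 is divided into 2 equal shares of 1/6 among Ronke, Zainab.
Ronke is living and takes 1/6.
Zainab is living and takes 1/6.
Ebele is living and takes 1/6.
Chukwudi predeceased; the 1/6 allotted to Chukwudi's branch passes to Chukwudi's issue by representation.
The 1/6 is divided into 3 equal shares of 1/18 among Lanre, Morounke, Temitope.
Lanre is living and takes 1/18.
Morounke predeceased; the 1/18 allotted to Morounke's branch passes to Morounke's issue by representation.
The 1/18 is divided into 2 equal shares of 1/36 among Adaeze, Yetunde.
Adaeze is living and takes 1/36.
Yetunde is living and takes 1/36.
Temitope is living and takes 1/18.
Folake is living and takes 1/3.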